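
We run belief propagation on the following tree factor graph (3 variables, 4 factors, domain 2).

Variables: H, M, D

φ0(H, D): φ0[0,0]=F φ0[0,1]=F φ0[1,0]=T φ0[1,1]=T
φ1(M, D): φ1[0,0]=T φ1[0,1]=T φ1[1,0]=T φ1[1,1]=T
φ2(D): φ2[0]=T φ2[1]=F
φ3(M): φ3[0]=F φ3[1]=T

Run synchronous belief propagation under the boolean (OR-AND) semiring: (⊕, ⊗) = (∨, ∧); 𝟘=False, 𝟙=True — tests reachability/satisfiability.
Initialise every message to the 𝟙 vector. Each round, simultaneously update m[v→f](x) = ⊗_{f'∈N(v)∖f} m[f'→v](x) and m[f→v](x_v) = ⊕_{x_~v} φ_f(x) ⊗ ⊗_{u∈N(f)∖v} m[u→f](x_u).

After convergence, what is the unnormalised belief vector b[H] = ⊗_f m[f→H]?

b[H] = [F, T]

init: all messages = 𝟙 over 2 values
r1 m[φ0→H] = [F, T]
r1 m[φ0→D] = [T, T]
r1 m[φ1→M] = [T, T]
r1 m[φ1→D] = [T, T]
r1 m[φ2→D] = [T, F]
r1 m[φ3→M] = [F, T]
r1 m[H→φ0] = [T, T]
r1 m[M→φ1] = [T, T]
r1 m[M→φ3] = [T, T]
r1 m[D→φ0] = [T, T]
r1 m[D→φ1] = [T, T]
r1 m[D→φ2] = [T, T]
r2 m[φ0→H] = [F, T]
r2 m[φ0→D] = [T, T]
r2 m[φ1→M] = [T, T]
r2 m[φ1→D] = [T, T]
r2 m[φ2→D] = [T, F]
r2 m[φ3→M] = [F, T]
r2 m[H→φ0] = [T, T]
r2 m[M→φ1] = [F, T]
r2 m[M→φ3] = [T, T]
r2 m[D→φ0] = [T, F]
r2 m[D→φ1] = [T, F]
r2 m[D→φ2] = [T, T]
r3 m[φ0→H] = [F, T]
r3 m[φ0→D] = [T, T]
r3 m[φ1→M] = [T, T]
r3 m[φ1→D] = [T, T]
r3 m[φ2→D] = [T, F]
r3 m[φ3→M] = [F, T]
r3 m[H→φ0] = [T, T]
r3 m[M→φ1] = [F, T]
r3 m[M→φ3] = [T, T]
r3 m[D→φ0] = [T, F]
r3 m[D→φ1] = [T, F]
r3 m[D→φ2] = [T, T]
fixed point reached at round 3
b[H] = ⊗ incoming = [F, T]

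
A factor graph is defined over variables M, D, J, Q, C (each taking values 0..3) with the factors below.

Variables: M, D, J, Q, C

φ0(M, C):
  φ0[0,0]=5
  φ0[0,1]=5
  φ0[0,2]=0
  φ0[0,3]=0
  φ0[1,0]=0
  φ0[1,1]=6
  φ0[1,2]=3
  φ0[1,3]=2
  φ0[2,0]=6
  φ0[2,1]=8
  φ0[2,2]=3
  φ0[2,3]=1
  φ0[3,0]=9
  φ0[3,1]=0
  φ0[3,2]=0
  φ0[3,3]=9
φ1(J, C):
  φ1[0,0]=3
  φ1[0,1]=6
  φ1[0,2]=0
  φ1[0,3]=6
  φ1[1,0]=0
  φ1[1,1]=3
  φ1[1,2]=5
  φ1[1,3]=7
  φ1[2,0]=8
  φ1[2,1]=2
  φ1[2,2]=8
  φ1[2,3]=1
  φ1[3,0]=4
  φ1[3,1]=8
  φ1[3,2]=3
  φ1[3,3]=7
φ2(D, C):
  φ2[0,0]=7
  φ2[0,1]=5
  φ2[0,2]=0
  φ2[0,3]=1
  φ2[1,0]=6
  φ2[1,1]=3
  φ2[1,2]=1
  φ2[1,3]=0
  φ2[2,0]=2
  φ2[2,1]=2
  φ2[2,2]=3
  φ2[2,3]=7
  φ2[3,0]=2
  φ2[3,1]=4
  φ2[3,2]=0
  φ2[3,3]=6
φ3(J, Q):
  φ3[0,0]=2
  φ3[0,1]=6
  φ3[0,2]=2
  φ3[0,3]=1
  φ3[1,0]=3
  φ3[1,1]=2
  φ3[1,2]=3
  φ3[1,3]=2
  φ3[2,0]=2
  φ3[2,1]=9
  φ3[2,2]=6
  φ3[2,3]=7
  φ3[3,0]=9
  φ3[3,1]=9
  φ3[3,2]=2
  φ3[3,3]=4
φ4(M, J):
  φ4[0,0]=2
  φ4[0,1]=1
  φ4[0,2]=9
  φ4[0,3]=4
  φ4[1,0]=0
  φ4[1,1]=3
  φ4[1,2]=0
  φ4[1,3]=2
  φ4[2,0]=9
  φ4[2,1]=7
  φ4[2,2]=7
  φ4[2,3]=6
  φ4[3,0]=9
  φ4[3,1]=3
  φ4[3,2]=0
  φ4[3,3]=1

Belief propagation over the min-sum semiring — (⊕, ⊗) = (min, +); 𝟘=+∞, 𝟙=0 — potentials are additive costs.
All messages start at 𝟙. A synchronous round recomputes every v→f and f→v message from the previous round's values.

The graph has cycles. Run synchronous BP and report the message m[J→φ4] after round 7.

message @ round 7 = [1, 4, 4, 5]

init: all messages = 𝟙 over 4 values
r1 m[φ0→M] = [0, 0, 1, 0]
r1 m[φ0→C] = [0, 0, 0, 0]
r1 m[φ1→J] = [0, 0, 1, 3]
r1 m[φ1→C] = [0, 2, 0, 1]
r1 m[φ2→D] = [0, 0, 2, 0]
r1 m[φ2→C] = [2, 2, 0, 0]
r1 m[φ3→J] = [1, 2, 2, 2]
r1 m[φ3→Q] = [2, 2, 2, 1]
r1 m[φ4→M] = [1, 0, 6, 0]
r1 m[φ4→J] = [0, 1, 0, 1]
r1 m[M→φ0] = [0, 0, 0, 0]
r1 m[M→φ4] = [0, 0, 0, 0]
r1 m[D→φ2] = [0, 0, 0, 0]
r1 m[J→φ1] = [0, 0, 0, 0]
r1 m[J→φ3] = [0, 0, 0, 0]
r1 m[J→φ4] = [0, 0, 0, 0]
r1 m[Q→φ3] = [0, 0, 0, 0]
r1 m[C→φ0] = [0, 0, 0, 0]
r1 m[C→φ1] = [0, 0, 0, 0]
r1 m[C→φ2] = [0, 0, 0, 0]
r2 m[φ0→M] = [0, 0, 1, 0]
r2 m[φ0→C] = [0, 0, 0, 0]
r2 m[φ1→J] = [0, 0, 1, 3]
r2 m[φ1→C] = [0, 2, 0, 1]
r2 m[φ2→D] = [0, 0, 2, 0]
r2 m[φ2→C] = [2, 2, 0, 0]
r2 m[φ3→J] = [1, 2, 2, 2]
r2 m[φ3→Q] = [2, 2, 2, 1]
r2 m[φ4→M] = [1, 0, 6, 0]
r2 m[φ4→J] = [0, 1, 0, 1]
r2 m[M→φ0] = [1, 0, 6, 0]
r2 m[M→φ4] = [0, 0, 1, 0]
r2 m[D→φ2] = [0, 0, 0, 0]
r2 m[J→φ1] = [1, 3, 2, 3]
r2 m[J→φ3] = [0, 1, 1, 4]
r2 m[J→φ4] = [1, 2, 3, 5]
r2 m[Q→φ3] = [0, 0, 0, 0]
r2 m[C→φ0] = [2, 4, 0, 1]
r2 m[C→φ1] = [2, 2, 0, 0]
r2 m[C→φ2] = [0, 2, 0, 1]
r3 m[φ0→M] = [0, 2, 2, 0]
r3 m[φ0→C] = [0, 0, 0, 1]
r3 m[φ1→J] = [0, 2, 1, 3]
r3 m[φ1→C] = [3, 4, 1, 3]
r3 m[φ2→D] = [0, 1, 2, 0]
r3 m[φ2→C] = [2, 2, 0, 0]
r3 m[φ3→J] = [1, 2, 2, 2]
r3 m[φ3→Q] = [2, 3, 2, 1]
r3 m[φ4→M] = [3, 1, 9, 3]
r3 m[φ4→J] = [0, 1, 0, 1]
r3 m[M→φ0] = [1, 0, 6, 0]
r3 m[M→φ4] = [0, 0, 1, 0]
r3 m[D→φ2] = [0, 0, 0, 0]
r3 m[J→φ1] = [1, 3, 2, 3]
r3 m[J→φ3] = [0, 1, 1, 4]
r3 m[J→φ4] = [1, 2, 3, 5]
r3 m[Q→φ3] = [0, 0, 0, 0]
r3 m[C→φ0] = [2, 4, 0, 1]
r3 m[C→φ1] = [2, 2, 0, 0]
r3 m[C→φ2] = [0, 2, 0, 1]
r4 m[φ0→M] = [0, 2, 2, 0]
r4 m[φ0→C] = [0, 0, 0, 1]
r4 m[φ1→J] = [0, 2, 1, 3]
r4 m[φ1→C] = [3, 4, 1, 3]
r4 m[φ2→D] = [0, 1, 2, 0]
r4 m[φ2→C] = [2, 2, 0, 0]
r4 m[φ3→J] = [1, 2, 2, 2]
r4 m[φ3→Q] = [2, 3, 2, 1]
r4 m[φ4→M] = [3, 1, 9, 3]
r4 m[φ4→J] = [0, 1, 0, 1]
r4 m[M→φ0] = [3, 1, 9, 3]
r4 m[M→φ4] = [0, 2, 2, 0]
r4 m[D→φ2] = [0, 0, 0, 0]
r4 m[J→φ1] = [1, 3, 2, 3]
r4 m[J→φ3] = [0, 3, 1, 4]
r4 m[J→φ4] = [1, 4, 3, 5]
r4 m[Q→φ3] = [0, 0, 0, 0]
r4 m[C→φ0] = [5, 6, 1, 3]
r4 m[C→φ1] = [2, 2, 0, 1]
r4 m[C→φ2] = [3, 4, 1, 4]
r5 m[φ0→M] = [1, 4, 4, 1]
r5 m[φ0→C] = [1, 3, 3, 3]
r5 m[φ1→J] = [0, 2, 2, 3]
r5 m[φ1→C] = [3, 4, 1, 3]
r5 m[φ2→D] = [1, 2, 4, 1]
r5 m[φ2→C] = [2, 2, 0, 0]
r5 m[φ3→J] = [1, 2, 2, 2]
r5 m[φ3→Q] = [2, 5, 2, 1]
r5 m[φ4→M] = [3, 1, 10, 3]
r5 m[φ4→J] = [2, 1, 0, 1]
r5 m[M→φ0] = [3, 1, 9, 3]
r5 m[M→φ4] = [0, 2, 2, 0]
r5 m[D→φ2] = [0, 0, 0, 0]
r5 m[J→φ1] = [1, 3, 2, 3]
r5 m[J→φ3] = [0, 3, 1, 4]
r5 m[J→φ4] = [1, 4, 3, 5]
r5 m[Q→φ3] = [0, 0, 0, 0]
r5 m[C→φ0] = [5, 6, 1, 3]
r5 m[C→φ1] = [2, 2, 0, 1]
r5 m[C→φ2] = [3, 4, 1, 4]
r6 m[φ0→M] = [1, 4, 4, 1]
r6 m[φ0→C] = [1, 3, 3, 3]
r6 m[φ1→J] = [0, 2, 2, 3]
r6 m[φ1→C] = [3, 4, 1, 3]
r6 m[φ2→D] = [1, 2, 4, 1]
r6 m[φ2→C] = [2, 2, 0, 0]
r6 m[φ3→J] = [1, 2, 2, 2]
r6 m[φ3→Q] = [2, 5, 2, 1]
r6 m[φ4→M] = [3, 1, 10, 3]
r6 m[φ4→J] = [2, 1, 0, 1]
r6 m[M→φ0] = [3, 1, 10, 3]
r6 m[M→φ4] = [1, 4, 4, 1]
r6 m[D→φ2] = [0, 0, 0, 0]
r6 m[J→φ1] = [3, 3, 2, 3]
r6 m[J→φ3] = [2, 3, 2, 4]
r6 m[J→φ4] = [1, 4, 4, 5]
r6 m[Q→φ3] = [0, 0, 0, 0]
r6 m[C→φ0] = [5, 6, 1, 3]
r6 m[C→φ1] = [3, 5, 3, 3]
r6 m[C→φ2] = [4, 7, 4, 6]
r7 m[φ0→M] = [1, 4, 4, 1]
r7 m[φ0→C] = [1, 3, 3, 3]
r7 m[φ1→J] = [3, 3, 4, 6]
r7 m[φ1→C] = [3, 4, 3, 3]
r7 m[φ2→D] = [4, 5, 6, 4]
r7 m[φ2→C] = [2, 2, 0, 0]
r7 m[φ3→J] = [1, 2, 2, 2]
r7 m[φ3→Q] = [4, 5, 4, 3]
r7 m[φ4→M] = [3, 1, 10, 4]
r7 m[φ4→J] = [3, 2, 1, 2]
r7 m[M→φ0] = [3, 1, 10, 3]
r7 m[M→φ4] = [1, 4, 4, 1]
r7 m[D→φ2] = [0, 0, 0, 0]
r7 m[J→φ1] = [3, 3, 2, 3]
r7 m[J→φ3] = [2, 3, 2, 4]
r7 m[J→φ4] = [1, 4, 4, 5]
r7 m[Q→φ3] = [0, 0, 0, 0]
r7 m[C→φ0] = [5, 6, 1, 3]
r7 m[C→φ1] = [3, 5, 3, 3]
r7 m[C→φ2] = [4, 7, 4, 6]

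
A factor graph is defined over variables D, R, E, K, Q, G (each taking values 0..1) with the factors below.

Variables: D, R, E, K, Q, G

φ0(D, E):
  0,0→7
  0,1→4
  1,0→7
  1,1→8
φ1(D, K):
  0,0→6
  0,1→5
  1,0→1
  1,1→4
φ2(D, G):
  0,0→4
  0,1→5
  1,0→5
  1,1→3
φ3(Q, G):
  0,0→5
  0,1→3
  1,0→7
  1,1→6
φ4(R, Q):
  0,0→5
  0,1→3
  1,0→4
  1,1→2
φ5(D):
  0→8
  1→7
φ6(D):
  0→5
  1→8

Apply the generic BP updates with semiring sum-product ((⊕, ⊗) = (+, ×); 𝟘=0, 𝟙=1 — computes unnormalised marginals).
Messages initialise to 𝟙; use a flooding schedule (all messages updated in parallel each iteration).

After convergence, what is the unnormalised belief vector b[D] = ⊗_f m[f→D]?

init: all messages = 𝟙 over 2 values
r1 m[φ0→D] = [11, 15]
r1 m[φ0→E] = [14, 12]
r1 m[φ1→D] = [11, 5]
r1 m[φ1→K] = [7, 9]
r1 m[φ2→D] = [9, 8]
r1 m[φ2→G] = [9, 8]
r1 m[φ3→Q] = [8, 13]
r1 m[φ3→G] = [12, 9]
r1 m[φ4→R] = [8, 6]
r1 m[φ4→Q] = [9, 5]
r1 m[φ5→D] = [8, 7]
r1 m[φ6→D] = [5, 8]
r1 m[D→φ0] = [1, 1]
r1 m[D→φ1] = [1, 1]
r1 m[D→φ2] = [1, 1]
r1 m[D→φ5] = [1, 1]
r1 m[D→φ6] = [1, 1]
r1 m[R→φ4] = [1, 1]
r1 m[E→φ0] = [1, 1]
r1 m[K→φ1] = [1, 1]
r1 m[Q→φ3] = [1, 1]
r1 m[Q→φ4] = [1, 1]
r1 m[G→φ2] = [1, 1]
r1 m[G→φ3] = [1, 1]
r2 m[φ0→D] = [11, 15]
r2 m[φ0→E] = [14, 12]
r2 m[φ1→D] = [11, 5]
r2 m[φ1→K] = [7, 9]
r2 m[φ2→D] = [9, 8]
r2 m[φ2→G] = [9, 8]
r2 m[φ3→Q] = [8, 13]
r2 m[φ3→G] = [12, 9]
r2 m[φ4→R] = [8, 6]
r2 m[φ4→Q] = [9, 5]
r2 m[φ5→D] = [8, 7]
r2 m[φ6→D] = [5, 8]
r2 m[D→φ0] = [3960, 2240]
r2 m[D→φ1] = [3960, 6720]
r2 m[D→φ2] = [4840, 4200]
r2 m[D→φ5] = [5445, 4800]
r2 m[D→φ6] = [8712, 4200]
r2 m[R→φ4] = [1, 1]
r2 m[E→φ0] = [1, 1]
r2 m[K→φ1] = [1, 1]
r2 m[Q→φ3] = [9, 5]
r2 m[Q→φ4] = [8, 13]
r2 m[G→φ2] = [12, 9]
r2 m[G→φ3] = [9, 8]
r3 m[φ0→D] = [11, 15]
r3 m[φ0→E] = [43400, 33760]
r3 m[φ1→D] = [11, 5]
r3 m[φ1→K] = [30480, 46680]
r3 m[φ2→D] = [93, 87]
r3 m[φ2→G] = [40360, 36800]
r3 m[φ3→Q] = [69, 111]
r3 m[φ3→G] = [80, 57]
r3 m[φ4→R] = [79, 58]
r3 m[φ4→Q] = [9, 5]
r3 m[φ5→D] = [8, 7]
r3 m[φ6→D] = [5, 8]
r3 m[D→φ0] = [3960, 2240]
r3 m[D→φ1] = [3960, 6720]
r3 m[D→φ2] = [4840, 4200]
r3 m[D→φ5] = [5445, 4800]
r3 m[D→φ6] = [8712, 4200]
r3 m[R→φ4] = [1, 1]
r3 m[E→φ0] = [1, 1]
r3 m[K→φ1] = [1, 1]
r3 m[Q→φ3] = [9, 5]
r3 m[Q→φ4] = [8, 13]
r3 m[G→φ2] = [12, 9]
r3 m[G→φ3] = [9, 8]
r4 m[φ0→D] = [11, 15]
r4 m[φ0→E] = [43400, 33760]
r4 m[φ1→D] = [11, 5]
r4 m[φ1→K] = [30480, 46680]
r4 m[φ2→D] = [93, 87]
r4 m[φ2→G] = [40360, 36800]
r4 m[φ3→Q] = [69, 111]
r4 m[φ3→G] = [80, 57]
r4 m[φ4→R] = [79, 58]
r4 m[φ4→Q] = [9, 5]
r4 m[φ5→D] = [8, 7]
r4 m[φ6→D] = [5, 8]
r4 m[D→φ0] = [40920, 24360]
r4 m[D→φ1] = [40920, 73080]
r4 m[D→φ2] = [4840, 4200]
r4 m[D→φ5] = [56265, 52200]
r4 m[D→φ6] = [90024, 45675]
r4 m[R→φ4] = [1, 1]
r4 m[E→φ0] = [1, 1]
r4 m[K→φ1] = [1, 1]
r4 m[Q→φ3] = [9, 5]
r4 m[Q→φ4] = [69, 111]
r4 m[G→φ2] = [80, 57]
r4 m[G→φ3] = [40360, 36800]
r5 m[φ0→D] = [11, 15]
r5 m[φ0→E] = [456960, 358560]
r5 m[φ1→D] = [11, 5]
r5 m[φ1→K] = [318600, 496920]
r5 m[φ2→D] = [605, 571]
r5 m[φ2→G] = [40360, 36800]
r5 m[φ3→Q] = [312200, 503320]
r5 m[φ3→G] = [80, 57]
r5 m[φ4→R] = [678, 498]
r5 m[φ4→Q] = [9, 5]
r5 m[φ5→D] = [8, 7]
r5 m[φ6→D] = [5, 8]
r5 m[D→φ0] = [40920, 24360]
r5 m[D→φ1] = [40920, 73080]
r5 m[D→φ2] = [4840, 4200]
r5 m[D→φ5] = [56265, 52200]
r5 m[D→φ6] = [90024, 45675]
r5 m[R→φ4] = [1, 1]
r5 m[E→φ0] = [1, 1]
r5 m[K→φ1] = [1, 1]
r5 m[Q→φ3] = [9, 5]
r5 m[Q→φ4] = [69, 111]
r5 m[G→φ2] = [80, 57]
r5 m[G→φ3] = [40360, 36800]
r6 m[φ0→D] = [11, 15]
r6 m[φ0→E] = [456960, 358560]
r6 m[φ1→D] = [11, 5]
r6 m[φ1→K] = [318600, 496920]
r6 m[φ2→D] = [605, 571]
r6 m[φ2→G] = [40360, 36800]
r6 m[φ3→Q] = [312200, 503320]
r6 m[φ3→G] = [80, 57]
r6 m[φ4→R] = [678, 498]
r6 m[φ4→Q] = [9, 5]
r6 m[φ5→D] = [8, 7]
r6 m[φ6→D] = [5, 8]
r6 m[D→φ0] = [266200, 159880]
r6 m[D→φ1] = [266200, 479640]
r6 m[D→φ2] = [4840, 4200]
r6 m[D→φ5] = [366025, 342600]
r6 m[D→φ6] = [585640, 299775]
r6 m[R→φ4] = [1, 1]
r6 m[E→φ0] = [1, 1]
r6 m[K→φ1] = [1, 1]
r6 m[Q→φ3] = [9, 5]
r6 m[Q→φ4] = [312200, 503320]
r6 m[G→φ2] = [80, 57]
r6 m[G→φ3] = [40360, 36800]
r7 m[φ0→D] = [11, 15]
r7 m[φ0→E] = [2982560, 2343840]
r7 m[φ1→D] = [11, 5]
r7 m[φ1→K] = [2076840, 3249560]
r7 m[φ2→D] = [605, 571]
r7 m[φ2→G] = [40360, 36800]
r7 m[φ3→Q] = [312200, 503320]
r7 m[φ3→G] = [80, 57]
r7 m[φ4→R] = [3070960, 2255440]
r7 m[φ4→Q] = [9, 5]
r7 m[φ5→D] = [8, 7]
r7 m[φ6→D] = [5, 8]
r7 m[D→φ0] = [266200, 159880]
r7 m[D→φ1] = [266200, 479640]
r7 m[D→φ2] = [4840, 4200]
r7 m[D→φ5] = [366025, 342600]
r7 m[D→φ6] = [585640, 299775]
r7 m[R→φ4] = [1, 1]
r7 m[E→φ0] = [1, 1]
r7 m[K→φ1] = [1, 1]
r7 m[Q→φ3] = [9, 5]
r7 m[Q→φ4] = [312200, 503320]
r7 m[G→φ2] = [80, 57]
r7 m[G→φ3] = [40360, 36800]
r8 m[φ0→D] = [11, 15]
r8 m[φ0→E] = [2982560, 2343840]
r8 m[φ1→D] = [11, 5]
r8 m[φ1→K] = [2076840, 3249560]
r8 m[φ2→D] = [605, 571]
r8 m[φ2→G] = [40360, 36800]
r8 m[φ3→Q] = [312200, 503320]
r8 m[φ3→G] = [80, 57]
r8 m[φ4→R] = [3070960, 2255440]
r8 m[φ4→Q] = [9, 5]
r8 m[φ5→D] = [8, 7]
r8 m[φ6→D] = [5, 8]
r8 m[D→φ0] = [266200, 159880]
r8 m[D→φ1] = [266200, 479640]
r8 m[D→φ2] = [4840, 4200]
r8 m[D→φ5] = [366025, 342600]
r8 m[D→φ6] = [585640, 299775]
r8 m[R→φ4] = [1, 1]
r8 m[E→φ0] = [1, 1]
r8 m[K→φ1] = [1, 1]
r8 m[Q→φ3] = [9, 5]
r8 m[Q→φ4] = [312200, 503320]
r8 m[G→φ2] = [80, 57]
r8 m[G→φ3] = [40360, 36800]
fixed point reached at round 8
b[D] = ⊗ incoming = [2928200, 2398200]

b[D] = [2928200, 2398200]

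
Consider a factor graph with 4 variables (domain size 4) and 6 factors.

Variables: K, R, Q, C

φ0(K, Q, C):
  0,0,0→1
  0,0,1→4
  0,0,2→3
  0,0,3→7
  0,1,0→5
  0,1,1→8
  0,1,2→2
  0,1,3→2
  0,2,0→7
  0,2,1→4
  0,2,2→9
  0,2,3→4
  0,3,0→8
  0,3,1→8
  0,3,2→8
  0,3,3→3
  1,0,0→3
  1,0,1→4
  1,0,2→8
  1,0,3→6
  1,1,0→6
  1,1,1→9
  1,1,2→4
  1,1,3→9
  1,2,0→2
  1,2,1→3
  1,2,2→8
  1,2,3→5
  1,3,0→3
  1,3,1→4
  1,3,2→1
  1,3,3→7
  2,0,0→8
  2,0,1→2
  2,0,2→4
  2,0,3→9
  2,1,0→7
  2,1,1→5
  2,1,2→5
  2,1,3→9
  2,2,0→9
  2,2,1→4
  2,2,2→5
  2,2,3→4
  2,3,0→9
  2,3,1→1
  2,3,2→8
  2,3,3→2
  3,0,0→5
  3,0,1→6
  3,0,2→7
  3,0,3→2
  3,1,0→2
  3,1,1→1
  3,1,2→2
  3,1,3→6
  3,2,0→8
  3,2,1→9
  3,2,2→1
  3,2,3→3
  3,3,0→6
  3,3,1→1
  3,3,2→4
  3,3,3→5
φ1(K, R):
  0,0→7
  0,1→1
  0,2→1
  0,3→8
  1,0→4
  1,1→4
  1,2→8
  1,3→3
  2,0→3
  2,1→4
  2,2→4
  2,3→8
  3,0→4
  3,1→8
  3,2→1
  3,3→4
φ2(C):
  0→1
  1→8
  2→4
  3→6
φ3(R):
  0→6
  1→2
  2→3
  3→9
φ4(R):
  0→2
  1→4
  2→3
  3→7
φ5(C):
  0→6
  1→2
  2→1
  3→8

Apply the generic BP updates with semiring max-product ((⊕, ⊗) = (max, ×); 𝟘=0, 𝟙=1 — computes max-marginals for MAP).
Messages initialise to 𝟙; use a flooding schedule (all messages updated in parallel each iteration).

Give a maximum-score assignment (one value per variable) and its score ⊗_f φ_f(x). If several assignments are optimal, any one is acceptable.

init: all messages = 𝟙 over 4 values
r1 m[φ0→K] = [9, 9, 9, 9]
r1 m[φ0→Q] = [9, 9, 9, 9]
r1 m[φ0→C] = [9, 9, 9, 9]
r1 m[φ1→K] = [8, 8, 8, 8]
r1 m[φ1→R] = [7, 8, 8, 8]
r1 m[φ2→C] = [1, 8, 4, 6]
r1 m[φ3→R] = [6, 2, 3, 9]
r1 m[φ4→R] = [2, 4, 3, 7]
r1 m[φ5→C] = [6, 2, 1, 8]
r1 m[K→φ0] = [1, 1, 1, 1]
r1 m[K→φ1] = [1, 1, 1, 1]
r1 m[R→φ1] = [1, 1, 1, 1]
r1 m[R→φ3] = [1, 1, 1, 1]
r1 m[R→φ4] = [1, 1, 1, 1]
r1 m[Q→φ0] = [1, 1, 1, 1]
r1 m[C→φ0] = [1, 1, 1, 1]
r1 m[C→φ2] = [1, 1, 1, 1]
r1 m[C→φ5] = [1, 1, 1, 1]
r2 m[φ0→K] = [9, 9, 9, 9]
r2 m[φ0→Q] = [9, 9, 9, 9]
r2 m[φ0→C] = [9, 9, 9, 9]
r2 m[φ1→K] = [8, 8, 8, 8]
r2 m[φ1→R] = [7, 8, 8, 8]
r2 m[φ2→C] = [1, 8, 4, 6]
r2 m[φ3→R] = [6, 2, 3, 9]
r2 m[φ4→R] = [2, 4, 3, 7]
r2 m[φ5→C] = [6, 2, 1, 8]
r2 m[K→φ0] = [8, 8, 8, 8]
r2 m[K→φ1] = [9, 9, 9, 9]
r2 m[R→φ1] = [12, 8, 9, 63]
r2 m[R→φ3] = [14, 32, 24, 56]
r2 m[R→φ4] = [42, 16, 24, 72]
r2 m[Q→φ0] = [1, 1, 1, 1]
r2 m[C→φ0] = [6, 16, 4, 48]
r2 m[C→φ2] = [54, 18, 9, 72]
r2 m[C→φ5] = [9, 72, 36, 54]
r3 m[φ0→K] = [336, 432, 432, 288]
r3 m[φ0→Q] = [3456, 3456, 1920, 2688]
r3 m[φ0→C] = [72, 72, 72, 72]
r3 m[φ1→K] = [504, 189, 504, 252]
r3 m[φ1→R] = [63, 72, 72, 72]
r3 m[φ2→C] = [1, 8, 4, 6]
r3 m[φ3→R] = [6, 2, 3, 9]
r3 m[φ4→R] = [2, 4, 3, 7]
r3 m[φ5→C] = [6, 2, 1, 8]
r3 m[K→φ0] = [8, 8, 8, 8]
r3 m[K→φ1] = [9, 9, 9, 9]
r3 m[R→φ1] = [12, 8, 9, 63]
r3 m[R→φ3] = [14, 32, 24, 56]
r3 m[R→φ4] = [42, 16, 24, 72]
r3 m[Q→φ0] = [1, 1, 1, 1]
r3 m[C→φ0] = [6, 16, 4, 48]
r3 m[C→φ2] = [54, 18, 9, 72]
r3 m[C→φ5] = [9, 72, 36, 54]
r4 m[φ0→K] = [336, 432, 432, 288]
r4 m[φ0→Q] = [3456, 3456, 1920, 2688]
r4 m[φ0→C] = [72, 72, 72, 72]
r4 m[φ1→K] = [504, 189, 504, 252]
r4 m[φ1→R] = [63, 72, 72, 72]
r4 m[φ2→C] = [1, 8, 4, 6]
r4 m[φ3→R] = [6, 2, 3, 9]
r4 m[φ4→R] = [2, 4, 3, 7]
r4 m[φ5→C] = [6, 2, 1, 8]
r4 m[K→φ0] = [504, 189, 504, 252]
r4 m[K→φ1] = [336, 432, 432, 288]
r4 m[R→φ1] = [12, 8, 9, 63]
r4 m[R→φ3] = [126, 288, 216, 504]
r4 m[R→φ4] = [378, 144, 216, 648]
r4 m[Q→φ0] = [1, 1, 1, 1]
r4 m[C→φ0] = [6, 16, 4, 48]
r4 m[C→φ2] = [432, 144, 72, 576]
r4 m[C→φ5] = [72, 576, 288, 432]
r5 m[φ0→K] = [336, 432, 432, 288]
r5 m[φ0→Q] = [217728, 217728, 96768, 72576]
r5 m[φ0→C] = [4536, 4032, 4536, 4536]
r5 m[φ1→K] = [504, 189, 504, 252]
r5 m[φ1→R] = [2352, 2304, 3456, 3456]
r5 m[φ2→C] = [1, 8, 4, 6]
r5 m[φ3→R] = [6, 2, 3, 9]
r5 m[φ4→R] = [2, 4, 3, 7]
r5 m[φ5→C] = [6, 2, 1, 8]
r5 m[K→φ0] = [504, 189, 504, 252]
r5 m[K→φ1] = [336, 432, 432, 288]
r5 m[R→φ1] = [12, 8, 9, 63]
r5 m[R→φ3] = [126, 288, 216, 504]
r5 m[R→φ4] = [378, 144, 216, 648]
r5 m[Q→φ0] = [1, 1, 1, 1]
r5 m[C→φ0] = [6, 16, 4, 48]
r5 m[C→φ2] = [432, 144, 72, 576]
r5 m[C→φ5] = [72, 576, 288, 432]
r6 m[φ0→K] = [336, 432, 432, 288]
r6 m[φ0→Q] = [217728, 217728, 96768, 72576]
r6 m[φ0→C] = [4536, 4032, 4536, 4536]
r6 m[φ1→K] = [504, 189, 504, 252]
r6 m[φ1→R] = [2352, 2304, 3456, 3456]
r6 m[φ2→C] = [1, 8, 4, 6]
r6 m[φ3→R] = [6, 2, 3, 9]
r6 m[φ4→R] = [2, 4, 3, 7]
r6 m[φ5→C] = [6, 2, 1, 8]
r6 m[K→φ0] = [504, 189, 504, 252]
r6 m[K→φ1] = [336, 432, 432, 288]
r6 m[R→φ1] = [12, 8, 9, 63]
r6 m[R→φ3] = [4704, 9216, 10368, 24192]
r6 m[R→φ4] = [14112, 4608, 10368, 31104]
r6 m[Q→φ0] = [1, 1, 1, 1]
r6 m[C→φ0] = [6, 16, 4, 48]
r6 m[C→φ2] = [27216, 8064, 4536, 36288]
r6 m[C→φ5] = [4536, 32256, 18144, 27216]
r7 m[φ0→K] = [336, 432, 432, 288]
r7 m[φ0→Q] = [217728, 217728, 96768, 72576]
r7 m[φ0→C] = [4536, 4032, 4536, 4536]
r7 m[φ1→K] = [504, 189, 504, 252]
r7 m[φ1→R] = [2352, 2304, 3456, 3456]
r7 m[φ2→C] = [1, 8, 4, 6]
r7 m[φ3→R] = [6, 2, 3, 9]
r7 m[φ4→R] = [2, 4, 3, 7]
r7 m[φ5→C] = [6, 2, 1, 8]
r7 m[K→φ0] = [504, 189, 504, 252]
r7 m[K→φ1] = [336, 432, 432, 288]
r7 m[R→φ1] = [12, 8, 9, 63]
r7 m[R→φ3] = [4704, 9216, 10368, 24192]
r7 m[R→φ4] = [14112, 4608, 10368, 31104]
r7 m[Q→φ0] = [1, 1, 1, 1]
r7 m[C→φ0] = [6, 16, 4, 48]
r7 m[C→φ2] = [27216, 8064, 4536, 36288]
r7 m[C→φ5] = [4536, 32256, 18144, 27216]
fixed point reached at round 7
traceback from K: (K=2, R=3, Q=0, C=3), score=217728

assignment: (K=2, R=3, Q=0, C=3); score = 217728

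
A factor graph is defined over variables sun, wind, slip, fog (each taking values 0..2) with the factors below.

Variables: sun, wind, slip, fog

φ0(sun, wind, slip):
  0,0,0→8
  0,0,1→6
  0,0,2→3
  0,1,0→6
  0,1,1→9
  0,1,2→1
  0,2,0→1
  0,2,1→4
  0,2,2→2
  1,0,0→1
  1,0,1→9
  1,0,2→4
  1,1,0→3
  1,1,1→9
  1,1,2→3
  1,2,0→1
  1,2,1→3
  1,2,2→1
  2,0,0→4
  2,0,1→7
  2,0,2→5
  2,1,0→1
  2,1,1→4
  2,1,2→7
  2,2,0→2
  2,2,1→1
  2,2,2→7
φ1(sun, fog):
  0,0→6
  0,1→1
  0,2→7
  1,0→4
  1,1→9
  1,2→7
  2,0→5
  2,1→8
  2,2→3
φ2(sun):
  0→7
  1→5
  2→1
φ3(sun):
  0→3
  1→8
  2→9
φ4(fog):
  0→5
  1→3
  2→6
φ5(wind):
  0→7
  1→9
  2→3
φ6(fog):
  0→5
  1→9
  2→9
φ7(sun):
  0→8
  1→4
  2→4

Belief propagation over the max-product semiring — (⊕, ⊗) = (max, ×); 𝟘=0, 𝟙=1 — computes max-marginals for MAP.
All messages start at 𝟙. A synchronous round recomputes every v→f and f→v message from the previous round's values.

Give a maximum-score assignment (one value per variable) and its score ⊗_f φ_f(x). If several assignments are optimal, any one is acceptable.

assignment: (sun=0, wind=1, slip=1, fog=2); score = 5143824

init: all messages = 𝟙 over 3 values
r1 m[φ0→sun] = [9, 9, 7]
r1 m[φ0→wind] = [9, 9, 7]
r1 m[φ0→slip] = [8, 9, 7]
r1 m[φ1→sun] = [7, 9, 8]
r1 m[φ1→fog] = [6, 9, 7]
r1 m[φ2→sun] = [7, 5, 1]
r1 m[φ3→sun] = [3, 8, 9]
r1 m[φ4→fog] = [5, 3, 6]
r1 m[φ5→wind] = [7, 9, 3]
r1 m[φ6→fog] = [5, 9, 9]
r1 m[φ7→sun] = [8, 4, 4]
r1 m[sun→φ0] = [1, 1, 1]
r1 m[sun→φ1] = [1, 1, 1]
r1 m[sun→φ2] = [1, 1, 1]
r1 m[sun→φ3] = [1, 1, 1]
r1 m[sun→φ7] = [1, 1, 1]
r1 m[wind→φ0] = [1, 1, 1]
r1 m[wind→φ5] = [1, 1, 1]
r1 m[slip→φ0] = [1, 1, 1]
r1 m[fog→φ1] = [1, 1, 1]
r1 m[fog→φ4] = [1, 1, 1]
r1 m[fog→φ6] = [1, 1, 1]
r2 m[φ0→sun] = [9, 9, 7]
r2 m[φ0→wind] = [9, 9, 7]
r2 m[φ0→slip] = [8, 9, 7]
r2 m[φ1→sun] = [7, 9, 8]
r2 m[φ1→fog] = [6, 9, 7]
r2 m[φ2→sun] = [7, 5, 1]
r2 m[φ3→sun] = [3, 8, 9]
r2 m[φ4→fog] = [5, 3, 6]
r2 m[φ5→wind] = [7, 9, 3]
r2 m[φ6→fog] = [5, 9, 9]
r2 m[φ7→sun] = [8, 4, 4]
r2 m[sun→φ0] = [1176, 1440, 288]
r2 m[sun→φ1] = [1512, 1440, 252]
r2 m[sun→φ2] = [1512, 2592, 2016]
r2 m[sun→φ3] = [3528, 1620, 224]
r2 m[sun→φ7] = [1323, 3240, 504]
r2 m[wind→φ0] = [7, 9, 3]
r2 m[wind→φ5] = [9, 9, 7]
r2 m[slip→φ0] = [1, 1, 1]
r2 m[fog→φ1] = [25, 27, 54]
r2 m[fog→φ4] = [30, 81, 63]
r2 m[fog→φ6] = [30, 27, 42]
r3 m[φ0→sun] = [81, 81, 63]
r3 m[φ0→wind] = [12960, 12960, 4704]
r3 m[φ0→slip] = [65856, 116640, 40320]
r3 m[φ1→sun] = [378, 378, 216]
r3 m[φ1→fog] = [9072, 12960, 10584]
r3 m[φ2→sun] = [7, 5, 1]
r3 m[φ3→sun] = [3, 8, 9]
r3 m[φ4→fog] = [5, 3, 6]
r3 m[φ5→wind] = [7, 9, 3]
r3 m[φ6→fog] = [5, 9, 9]
r3 m[φ7→sun] = [8, 4, 4]
r3 m[sun→φ0] = [1176, 1440, 288]
r3 m[sun→φ1] = [1512, 1440, 252]
r3 m[sun→φ2] = [1512, 2592, 2016]
r3 m[sun→φ3] = [3528, 1620, 224]
r3 m[sun→φ7] = [1323, 3240, 504]
r3 m[wind→φ0] = [7, 9, 3]
r3 m[wind→φ5] = [9, 9, 7]
r3 m[slip→φ0] = [1, 1, 1]
r3 m[fog→φ1] = [25, 27, 54]
r3 m[fog→φ4] = [30, 81, 63]
r3 m[fog→φ6] = [30, 27, 42]
r4 m[φ0→sun] = [81, 81, 63]
r4 m[φ0→wind] = [12960, 12960, 4704]
r4 m[φ0→slip] = [65856, 116640, 40320]
r4 m[φ1→sun] = [378, 378, 216]
r4 m[φ1→fog] = [9072, 12960, 10584]
r4 m[φ2→sun] = [7, 5, 1]
r4 m[φ3→sun] = [3, 8, 9]
r4 m[φ4→fog] = [5, 3, 6]
r4 m[φ5→wind] = [7, 9, 3]
r4 m[φ6→fog] = [5, 9, 9]
r4 m[φ7→sun] = [8, 4, 4]
r4 m[sun→φ0] = [63504, 60480, 7776]
r4 m[sun→φ1] = [13608, 12960, 2268]
r4 m[sun→φ2] = [734832, 979776, 489888]
r4 m[sun→φ3] = [1714608, 612360, 54432]
r4 m[sun→φ7] = [642978, 1224720, 122472]
r4 m[wind→φ0] = [7, 9, 3]
r4 m[wind→φ5] = [12960, 12960, 4704]
r4 m[slip→φ0] = [1, 1, 1]
r4 m[fog→φ1] = [25, 27, 54]
r4 m[fog→φ4] = [45360, 116640, 95256]
r4 m[fog→φ6] = [45360, 38880, 63504]
r5 m[φ0→sun] = [81, 81, 63]
r5 m[φ0→wind] = [544320, 571536, 254016]
r5 m[φ0→slip] = [3556224, 5143824, 1693440]
r5 m[φ1→sun] = [378, 378, 216]
r5 m[φ1→fog] = [81648, 116640, 95256]
r5 m[φ2→sun] = [7, 5, 1]
r5 m[φ3→sun] = [3, 8, 9]
r5 m[φ4→fog] = [5, 3, 6]
r5 m[φ5→wind] = [7, 9, 3]
r5 m[φ6→fog] = [5, 9, 9]
r5 m[φ7→sun] = [8, 4, 4]
r5 m[sun→φ0] = [63504, 60480, 7776]
r5 m[sun→φ1] = [13608, 12960, 2268]
r5 m[sun→φ2] = [734832, 979776, 489888]
r5 m[sun→φ3] = [1714608, 612360, 54432]
r5 m[sun→φ7] = [642978, 1224720, 122472]
r5 m[wind→φ0] = [7, 9, 3]
r5 m[wind→φ5] = [12960, 12960, 4704]
r5 m[slip→φ0] = [1, 1, 1]
r5 m[fog→φ1] = [25, 27, 54]
r5 m[fog→φ4] = [45360, 116640, 95256]
r5 m[fog→φ6] = [45360, 38880, 63504]
r6 m[φ0→sun] = [81, 81, 63]
r6 m[φ0→wind] = [544320, 571536, 254016]
r6 m[φ0→slip] = [3556224, 5143824, 1693440]
r6 m[φ1→sun] = [378, 378, 216]
r6 m[φ1→fog] = [81648, 116640, 95256]
r6 m[φ2→sun] = [7, 5, 1]
r6 m[φ3→sun] = [3, 8, 9]
r6 m[φ4→fog] = [5, 3, 6]
r6 m[φ5→wind] = [7, 9, 3]
r6 m[φ6→fog] = [5, 9, 9]
r6 m[φ7→sun] = [8, 4, 4]
r6 m[sun→φ0] = [63504, 60480, 7776]
r6 m[sun→φ1] = [13608, 12960, 2268]
r6 m[sun→φ2] = [734832, 979776, 489888]
r6 m[sun→φ3] = [1714608, 612360, 54432]
r6 m[sun→φ7] = [642978, 1224720, 122472]
r6 m[wind→φ0] = [7, 9, 3]
r6 m[wind→φ5] = [544320, 571536, 254016]
r6 m[slip→φ0] = [1, 1, 1]
r6 m[fog→φ1] = [25, 27, 54]
r6 m[fog→φ4] = [408240, 1049760, 857304]
r6 m[fog→φ6] = [408240, 349920, 571536]
r7 m[φ0→sun] = [81, 81, 63]
r7 m[φ0→wind] = [544320, 571536, 254016]
r7 m[φ0→slip] = [3556224, 5143824, 1693440]
r7 m[φ1→sun] = [378, 378, 216]
r7 m[φ1→fog] = [81648, 116640, 95256]
r7 m[φ2→sun] = [7, 5, 1]
r7 m[φ3→sun] = [3, 8, 9]
r7 m[φ4→fog] = [5, 3, 6]
r7 m[φ5→wind] = [7, 9, 3]
r7 m[φ6→fog] = [5, 9, 9]
r7 m[φ7→sun] = [8, 4, 4]
r7 m[sun→φ0] = [63504, 60480, 7776]
r7 m[sun→φ1] = [13608, 12960, 2268]
r7 m[sun→φ2] = [734832, 979776, 489888]
r7 m[sun→φ3] = [1714608, 612360, 54432]
r7 m[sun→φ7] = [642978, 1224720, 122472]
r7 m[wind→φ0] = [7, 9, 3]
r7 m[wind→φ5] = [544320, 571536, 254016]
r7 m[slip→φ0] = [1, 1, 1]
r7 m[fog→φ1] = [25, 27, 54]
r7 m[fog→φ4] = [408240, 1049760, 857304]
r7 m[fog→φ6] = [408240, 349920, 571536]
fixed point reached at round 7
traceback from sun: (sun=0, wind=1, slip=1, fog=2), score=5143824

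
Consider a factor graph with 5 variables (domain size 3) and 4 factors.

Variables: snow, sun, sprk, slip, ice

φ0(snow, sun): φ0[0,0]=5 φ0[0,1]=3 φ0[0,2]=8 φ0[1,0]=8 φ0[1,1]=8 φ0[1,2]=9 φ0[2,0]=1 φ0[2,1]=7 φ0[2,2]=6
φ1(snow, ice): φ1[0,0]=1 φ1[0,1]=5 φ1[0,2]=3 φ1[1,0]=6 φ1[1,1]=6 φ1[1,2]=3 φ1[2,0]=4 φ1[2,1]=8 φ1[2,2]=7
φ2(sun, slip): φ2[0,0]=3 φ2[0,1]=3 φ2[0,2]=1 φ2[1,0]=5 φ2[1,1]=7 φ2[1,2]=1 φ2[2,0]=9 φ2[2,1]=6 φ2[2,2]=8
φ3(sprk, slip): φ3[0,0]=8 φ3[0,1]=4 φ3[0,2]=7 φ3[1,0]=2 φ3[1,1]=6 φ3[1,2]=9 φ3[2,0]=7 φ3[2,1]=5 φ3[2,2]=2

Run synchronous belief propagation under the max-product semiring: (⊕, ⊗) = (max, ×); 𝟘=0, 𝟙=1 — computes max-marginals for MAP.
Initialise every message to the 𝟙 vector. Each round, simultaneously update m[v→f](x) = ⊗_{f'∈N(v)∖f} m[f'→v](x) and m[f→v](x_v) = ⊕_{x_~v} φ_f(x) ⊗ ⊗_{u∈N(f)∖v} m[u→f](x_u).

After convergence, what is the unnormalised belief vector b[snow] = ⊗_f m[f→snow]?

b[snow] = [2880, 3888, 3456]

init: all messages = 𝟙 over 3 values
r1 m[φ0→snow] = [8, 9, 7]
r1 m[φ0→sun] = [8, 8, 9]
r1 m[φ1→snow] = [5, 6, 8]
r1 m[φ1→ice] = [6, 8, 7]
r1 m[φ2→sun] = [3, 7, 9]
r1 m[φ2→slip] = [9, 7, 8]
r1 m[φ3→sprk] = [8, 9, 7]
r1 m[φ3→slip] = [8, 6, 9]
r1 m[snow→φ0] = [1, 1, 1]
r1 m[snow→φ1] = [1, 1, 1]
r1 m[sun→φ0] = [1, 1, 1]
r1 m[sun→φ2] = [1, 1, 1]
r1 m[sprk→φ3] = [1, 1, 1]
r1 m[slip→φ2] = [1, 1, 1]
r1 m[slip→φ3] = [1, 1, 1]
r1 m[ice→φ1] = [1, 1, 1]
r2 m[φ0→snow] = [8, 9, 7]
r2 m[φ0→sun] = [8, 8, 9]
r2 m[φ1→snow] = [5, 6, 8]
r2 m[φ1→ice] = [6, 8, 7]
r2 m[φ2→sun] = [3, 7, 9]
r2 m[φ2→slip] = [9, 7, 8]
r2 m[φ3→sprk] = [8, 9, 7]
r2 m[φ3→slip] = [8, 6, 9]
r2 m[snow→φ0] = [5, 6, 8]
r2 m[snow→φ1] = [8, 9, 7]
r2 m[sun→φ0] = [3, 7, 9]
r2 m[sun→φ2] = [8, 8, 9]
r2 m[sprk→φ3] = [1, 1, 1]
r2 m[slip→φ2] = [8, 6, 9]
r2 m[slip→φ3] = [9, 7, 8]
r2 m[ice→φ1] = [1, 1, 1]
r3 m[φ0→snow] = [72, 81, 54]
r3 m[φ0→sun] = [48, 56, 54]
r3 m[φ1→snow] = [5, 6, 8]
r3 m[φ1→ice] = [54, 56, 49]
r3 m[φ2→sun] = [24, 42, 72]
r3 m[φ2→slip] = [81, 56, 72]
r3 m[φ3→sprk] = [72, 72, 63]
r3 m[φ3→slip] = [8, 6, 9]
r3 m[snow→φ0] = [5, 6, 8]
r3 m[snow→φ1] = [8, 9, 7]
r3 m[sun→φ0] = [3, 7, 9]
r3 m[sun→φ2] = [8, 8, 9]
r3 m[sprk→φ3] = [1, 1, 1]
r3 m[slip→φ2] = [8, 6, 9]
r3 m[slip→φ3] = [9, 7, 8]
r3 m[ice→φ1] = [1, 1, 1]
r4 m[φ0→snow] = [72, 81, 54]
r4 m[φ0→sun] = [48, 56, 54]
r4 m[φ1→snow] = [5, 6, 8]
r4 m[φ1→ice] = [54, 56, 49]
r4 m[φ2→sun] = [24, 42, 72]
r4 m[φ2→slip] = [81, 56, 72]
r4 m[φ3→sprk] = [72, 72, 63]
r4 m[φ3→slip] = [8, 6, 9]
r4 m[snow→φ0] = [5, 6, 8]
r4 m[snow→φ1] = [72, 81, 54]
r4 m[sun→φ0] = [24, 42, 72]
r4 m[sun→φ2] = [48, 56, 54]
r4 m[sprk→φ3] = [1, 1, 1]
r4 m[slip→φ2] = [8, 6, 9]
r4 m[slip→φ3] = [81, 56, 72]
r4 m[ice→φ1] = [1, 1, 1]
r5 m[φ0→snow] = [576, 648, 432]
r5 m[φ0→sun] = [48, 56, 54]
r5 m[φ1→snow] = [5, 6, 8]
r5 m[φ1→ice] = [486, 486, 378]
r5 m[φ2→sun] = [24, 42, 72]
r5 m[φ2→slip] = [486, 392, 432]
r5 m[φ3→sprk] = [648, 648, 567]
r5 m[φ3→slip] = [8, 6, 9]
r5 m[snow→φ0] = [5, 6, 8]
r5 m[snow→φ1] = [72, 81, 54]
r5 m[sun→φ0] = [24, 42, 72]
r5 m[sun→φ2] = [48, 56, 54]
r5 m[sprk→φ3] = [1, 1, 1]
r5 m[slip→φ2] = [8, 6, 9]
r5 m[slip→φ3] = [81, 56, 72]
r5 m[ice→φ1] = [1, 1, 1]
r6 m[φ0→snow] = [576, 648, 432]
r6 m[φ0→sun] = [48, 56, 54]
r6 m[φ1→snow] = [5, 6, 8]
r6 m[φ1→ice] = [486, 486, 378]
r6 m[φ2→sun] = [24, 42, 72]
r6 m[φ2→slip] = [486, 392, 432]
r6 m[φ3→sprk] = [648, 648, 567]
r6 m[φ3→slip] = [8, 6, 9]
r6 m[snow→φ0] = [5, 6, 8]
r6 m[snow→φ1] = [576, 648, 432]
r6 m[sun→φ0] = [24, 42, 72]
r6 m[sun→φ2] = [48, 56, 54]
r6 m[sprk→φ3] = [1, 1, 1]
r6 m[slip→φ2] = [8, 6, 9]
r6 m[slip→φ3] = [486, 392, 432]
r6 m[ice→φ1] = [1, 1, 1]
r7 m[φ0→snow] = [576, 648, 432]
r7 m[φ0→sun] = [48, 56, 54]
r7 m[φ1→snow] = [5, 6, 8]
r7 m[φ1→ice] = [3888, 3888, 3024]
r7 m[φ2→sun] = [24, 42, 72]
r7 m[φ2→slip] = [486, 392, 432]
r7 m[φ3→sprk] = [3888, 3888, 3402]
r7 m[φ3→slip] = [8, 6, 9]
r7 m[snow→φ0] = [5, 6, 8]
r7 m[snow→φ1] = [576, 648, 432]
r7 m[sun→φ0] = [24, 42, 72]
r7 m[sun→φ2] = [48, 56, 54]
r7 m[sprk→φ3] = [1, 1, 1]
r7 m[slip→φ2] = [8, 6, 9]
r7 m[slip→φ3] = [486, 392, 432]
r7 m[ice→φ1] = [1, 1, 1]
r8 m[φ0→snow] = [576, 648, 432]
r8 m[φ0→sun] = [48, 56, 54]
r8 m[φ1→snow] = [5, 6, 8]
r8 m[φ1→ice] = [3888, 3888, 3024]
r8 m[φ2→sun] = [24, 42, 72]
r8 m[φ2→slip] = [486, 392, 432]
r8 m[φ3→sprk] = [3888, 3888, 3402]
r8 m[φ3→slip] = [8, 6, 9]
r8 m[snow→φ0] = [5, 6, 8]
r8 m[snow→φ1] = [576, 648, 432]
r8 m[sun→φ0] = [24, 42, 72]
r8 m[sun→φ2] = [48, 56, 54]
r8 m[sprk→φ3] = [1, 1, 1]
r8 m[slip→φ2] = [8, 6, 9]
r8 m[slip→φ3] = [486, 392, 432]
r8 m[ice→φ1] = [1, 1, 1]
fixed point reached at round 8
b[snow] = ⊗ incoming = [2880, 3888, 3456]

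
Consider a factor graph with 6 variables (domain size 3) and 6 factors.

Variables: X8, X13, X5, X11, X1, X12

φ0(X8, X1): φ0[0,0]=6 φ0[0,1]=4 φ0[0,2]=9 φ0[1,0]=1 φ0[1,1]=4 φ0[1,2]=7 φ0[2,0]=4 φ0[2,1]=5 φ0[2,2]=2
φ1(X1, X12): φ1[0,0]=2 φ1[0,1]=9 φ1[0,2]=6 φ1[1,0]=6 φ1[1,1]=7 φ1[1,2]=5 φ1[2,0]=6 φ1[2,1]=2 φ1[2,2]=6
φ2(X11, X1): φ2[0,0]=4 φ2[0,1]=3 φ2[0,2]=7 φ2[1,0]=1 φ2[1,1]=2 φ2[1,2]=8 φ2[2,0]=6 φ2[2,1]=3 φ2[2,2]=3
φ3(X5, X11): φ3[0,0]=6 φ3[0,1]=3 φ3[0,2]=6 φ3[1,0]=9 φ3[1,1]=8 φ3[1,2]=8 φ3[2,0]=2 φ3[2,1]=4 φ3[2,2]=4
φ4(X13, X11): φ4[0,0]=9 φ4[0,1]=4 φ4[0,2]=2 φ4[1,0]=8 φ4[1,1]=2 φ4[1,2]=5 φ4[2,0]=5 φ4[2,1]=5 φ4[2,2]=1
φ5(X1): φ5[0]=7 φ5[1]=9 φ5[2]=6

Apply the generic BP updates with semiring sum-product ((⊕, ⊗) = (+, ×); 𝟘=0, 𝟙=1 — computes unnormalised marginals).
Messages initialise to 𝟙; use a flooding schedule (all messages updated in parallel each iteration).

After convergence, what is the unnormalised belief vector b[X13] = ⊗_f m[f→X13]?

init: all messages = 𝟙 over 3 values
r1 m[φ0→X8] = [19, 12, 11]
r1 m[φ0→X1] = [11, 13, 18]
r1 m[φ1→X1] = [17, 18, 14]
r1 m[φ1→X12] = [14, 18, 17]
r1 m[φ2→X11] = [14, 11, 12]
r1 m[φ2→X1] = [11, 8, 18]
r1 m[φ3→X5] = [15, 25, 10]
r1 m[φ3→X11] = [17, 15, 18]
r1 m[φ4→X13] = [15, 15, 11]
r1 m[φ4→X11] = [22, 11, 8]
r1 m[φ5→X1] = [7, 9, 6]
r1 m[X8→φ0] = [1, 1, 1]
r1 m[X13→φ4] = [1, 1, 1]
r1 m[X5→φ3] = [1, 1, 1]
r1 m[X11→φ2] = [1, 1, 1]
r1 m[X11→φ3] = [1, 1, 1]
r1 m[X11→φ4] = [1, 1, 1]
r1 m[X1→φ0] = [1, 1, 1]
r1 m[X1→φ1] = [1, 1, 1]
r1 m[X1→φ2] = [1, 1, 1]
r1 m[X1→φ5] = [1, 1, 1]
r1 m[X12→φ1] = [1, 1, 1]
r2 m[φ0→X8] = [19, 12, 11]
r2 m[φ0→X1] = [11, 13, 18]
r2 m[φ1→X1] = [17, 18, 14]
r2 m[φ1→X12] = [14, 18, 17]
r2 m[φ2→X11] = [14, 11, 12]
r2 m[φ2→X1] = [11, 8, 18]
r2 m[φ3→X5] = [15, 25, 10]
r2 m[φ3→X11] = [17, 15, 18]
r2 m[φ4→X13] = [15, 15, 11]
r2 m[φ4→X11] = [22, 11, 8]
r2 m[φ5→X1] = [7, 9, 6]
r2 m[X8→φ0] = [1, 1, 1]
r2 m[X13→φ4] = [1, 1, 1]
r2 m[X5→φ3] = [1, 1, 1]
r2 m[X11→φ2] = [374, 165, 144]
r2 m[X11→φ3] = [308, 121, 96]
r2 m[X11→φ4] = [238, 165, 216]
r2 m[X1→φ0] = [1309, 1296, 1512]
r2 m[X1→φ1] = [847, 936, 1944]
r2 m[X1→φ2] = [1309, 2106, 1512]
r2 m[X1→φ5] = [2057, 1872, 4536]
r2 m[X12→φ1] = [1, 1, 1]
r3 m[φ0→X8] = [26646, 17077, 14740]
r3 m[φ0→X1] = [11, 13, 18]
r3 m[φ1→X1] = [17, 18, 14]
r3 m[φ1→X12] = [18974, 18063, 21426]
r3 m[φ2→X11] = [22138, 17617, 18708]
r3 m[φ2→X1] = [2525, 1884, 4370]
r3 m[φ3→X5] = [2787, 4508, 1484]
r3 m[φ3→X11] = [17, 15, 18]
r3 m[φ4→X13] = [3234, 3314, 2231]
r3 m[φ4→X11] = [22, 11, 8]
r3 m[φ5→X1] = [7, 9, 6]
r3 m[X8→φ0] = [1, 1, 1]
r3 m[X13→φ4] = [1, 1, 1]
r3 m[X5→φ3] = [1, 1, 1]
r3 m[X11→φ2] = [374, 165, 144]
r3 m[X11→φ3] = [308, 121, 96]
r3 m[X11→φ4] = [238, 165, 216]
r3 m[X1→φ0] = [1309, 1296, 1512]
r3 m[X1→φ1] = [847, 936, 1944]
r3 m[X1→φ2] = [1309, 2106, 1512]
r3 m[X1→φ5] = [2057, 1872, 4536]
r3 m[X12→φ1] = [1, 1, 1]
r4 m[φ0→X8] = [26646, 17077, 14740]
r4 m[φ0→X1] = [11, 13, 18]
r4 m[φ1→X1] = [17, 18, 14]
r4 m[φ1→X12] = [18974, 18063, 21426]
r4 m[φ2→X11] = [22138, 17617, 18708]
r4 m[φ2→X1] = [2525, 1884, 4370]
r4 m[φ3→X5] = [2787, 4508, 1484]
r4 m[φ3→X11] = [17, 15, 18]
r4 m[φ4→X13] = [3234, 3314, 2231]
r4 m[φ4→X11] = [22, 11, 8]
r4 m[φ5→X1] = [7, 9, 6]
r4 m[X8→φ0] = [1, 1, 1]
r4 m[X13→φ4] = [1, 1, 1]
r4 m[X5→φ3] = [1, 1, 1]
r4 m[X11→φ2] = [374, 165, 144]
r4 m[X11→φ3] = [487036, 193787, 149664]
r4 m[X11→φ4] = [376346, 264255, 336744]
r4 m[X1→φ0] = [300475, 305208, 367080]
r4 m[X1→φ1] = [194425, 220428, 471960]
r4 m[X1→φ2] = [1309, 2106, 1512]
r4 m[X1→φ5] = [472175, 440856, 1101240]
r4 m[X12→φ1] = [1, 1, 1]
r5 m[φ0→X8] = [6327402, 4090867, 3462100]
r5 m[φ0→X1] = [11, 13, 18]
r5 m[φ1→X1] = [17, 18, 14]
r5 m[φ1→X12] = [4543178, 4236741, 5100450]
r5 m[φ2→X11] = [22138, 17617, 18708]
r5 m[φ2→X1] = [2525, 1884, 4370]
r5 m[φ3→X5] = [4401561, 7130932, 2347876]
r5 m[φ3→X11] = [17, 15, 18]
r5 m[φ4→X13] = [5117622, 5222998, 3539749]
r5 m[φ4→X11] = [22, 11, 8]
r5 m[φ5→X1] = [7, 9, 6]
r5 m[X8→φ0] = [1, 1, 1]
r5 m[X13→φ4] = [1, 1, 1]
r5 m[X5→φ3] = [1, 1, 1]
r5 m[X11→φ2] = [374, 165, 144]
r5 m[X11→φ3] = [487036, 193787, 149664]
r5 m[X11→φ4] = [376346, 264255, 336744]
r5 m[X1→φ0] = [300475, 305208, 367080]
r5 m[X1→φ1] = [194425, 220428, 471960]
r5 m[X1→φ2] = [1309, 2106, 1512]
r5 m[X1→φ5] = [472175, 440856, 1101240]
r5 m[X12→φ1] = [1, 1, 1]
r6 m[φ0→X8] = [6327402, 4090867, 3462100]
r6 m[φ0→X1] = [11, 13, 18]
r6 m[φ1→X1] = [17, 18, 14]
r6 m[φ1→X12] = [4543178, 4236741, 5100450]
r6 m[φ2→X11] = [22138, 17617, 18708]
r6 m[φ2→X1] = [2525, 1884, 4370]
r6 m[φ3→X5] = [4401561, 7130932, 2347876]
r6 m[φ3→X11] = [17, 15, 18]
r6 m[φ4→X13] = [5117622, 5222998, 3539749]
r6 m[φ4→X11] = [22, 11, 8]
r6 m[φ5→X1] = [7, 9, 6]
r6 m[X8→φ0] = [1, 1, 1]
r6 m[X13→φ4] = [1, 1, 1]
r6 m[X5→φ3] = [1, 1, 1]
r6 m[X11→φ2] = [374, 165, 144]
r6 m[X11→φ3] = [487036, 193787, 149664]
r6 m[X11→φ4] = [376346, 264255, 336744]
r6 m[X1→φ0] = [300475, 305208, 367080]
r6 m[X1→φ1] = [194425, 220428, 471960]
r6 m[X1→φ2] = [1309, 2106, 1512]
r6 m[X1→φ5] = [472175, 440856, 1101240]
r6 m[X12→φ1] = [1, 1, 1]
fixed point reached at round 6
b[X13] = ⊗ incoming = [5117622, 5222998, 3539749]

b[X13] = [5117622, 5222998, 3539749]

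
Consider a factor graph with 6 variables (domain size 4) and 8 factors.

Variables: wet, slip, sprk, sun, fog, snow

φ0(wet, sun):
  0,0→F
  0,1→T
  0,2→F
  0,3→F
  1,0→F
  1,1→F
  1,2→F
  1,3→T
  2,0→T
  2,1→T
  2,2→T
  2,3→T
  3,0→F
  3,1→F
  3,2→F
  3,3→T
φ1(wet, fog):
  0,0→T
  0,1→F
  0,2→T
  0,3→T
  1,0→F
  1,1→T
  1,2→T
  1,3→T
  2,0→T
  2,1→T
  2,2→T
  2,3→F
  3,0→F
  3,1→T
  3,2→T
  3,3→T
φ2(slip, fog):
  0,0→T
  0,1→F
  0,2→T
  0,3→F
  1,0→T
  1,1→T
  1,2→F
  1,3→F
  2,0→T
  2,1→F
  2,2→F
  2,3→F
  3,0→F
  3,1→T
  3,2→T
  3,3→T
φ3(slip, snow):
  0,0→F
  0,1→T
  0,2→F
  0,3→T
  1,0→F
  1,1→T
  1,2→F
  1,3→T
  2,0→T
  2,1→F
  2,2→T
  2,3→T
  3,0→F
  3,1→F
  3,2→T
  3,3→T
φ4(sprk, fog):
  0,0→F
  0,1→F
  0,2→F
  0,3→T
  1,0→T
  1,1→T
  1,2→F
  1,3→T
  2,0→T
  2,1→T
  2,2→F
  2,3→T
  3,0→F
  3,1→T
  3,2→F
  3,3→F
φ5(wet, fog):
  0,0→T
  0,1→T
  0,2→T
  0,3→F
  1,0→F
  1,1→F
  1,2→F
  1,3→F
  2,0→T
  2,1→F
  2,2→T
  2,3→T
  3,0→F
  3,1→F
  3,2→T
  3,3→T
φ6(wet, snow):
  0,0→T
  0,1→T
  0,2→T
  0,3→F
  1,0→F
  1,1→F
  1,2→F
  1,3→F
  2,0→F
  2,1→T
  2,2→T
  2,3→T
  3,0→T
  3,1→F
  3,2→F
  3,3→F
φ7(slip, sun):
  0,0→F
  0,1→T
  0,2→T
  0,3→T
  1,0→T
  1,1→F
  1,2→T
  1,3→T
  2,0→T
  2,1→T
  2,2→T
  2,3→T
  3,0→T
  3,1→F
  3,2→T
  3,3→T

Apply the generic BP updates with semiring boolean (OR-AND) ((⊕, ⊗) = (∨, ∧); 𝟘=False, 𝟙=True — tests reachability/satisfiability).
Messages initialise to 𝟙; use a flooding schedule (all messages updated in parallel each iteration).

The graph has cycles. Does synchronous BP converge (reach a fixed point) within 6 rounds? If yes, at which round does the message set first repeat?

CONVERGED at round 3

init: all messages = 𝟙 over 4 values
r1 m[φ0→wet] = [T, T, T, T]
r1 m[φ0→sun] = [T, T, T, T]
r1 m[φ1→wet] = [T, T, T, T]
r1 m[φ1→fog] = [T, T, T, T]
r1 m[φ2→slip] = [T, T, T, T]
r1 m[φ2→fog] = [T, T, T, T]
r1 m[φ3→slip] = [T, T, T, T]
r1 m[φ3→snow] = [T, T, T, T]
r1 m[φ4→sprk] = [T, T, T, T]
r1 m[φ4→fog] = [T, T, F, T]
r1 m[φ5→wet] = [T, F, T, T]
r1 m[φ5→fog] = [T, T, T, T]
r1 m[φ6→wet] = [T, F, T, T]
r1 m[φ6→snow] = [T, T, T, T]
r1 m[φ7→slip] = [T, T, T, T]
r1 m[φ7→sun] = [T, T, T, T]
r1 m[wet→φ0] = [T, T, T, T]
r1 m[wet→φ1] = [T, T, T, T]
r1 m[wet→φ5] = [T, T, T, T]
r1 m[wet→φ6] = [T, T, T, T]
r1 m[slip→φ2] = [T, T, T, T]
r1 m[slip→φ3] = [T, T, T, T]
r1 m[slip→φ7] = [T, T, T, T]
r1 m[sprk→φ4] = [T, T, T, T]
r1 m[sun→φ0] = [T, T, T, T]
r1 m[sun→φ7] = [T, T, T, T]
r1 m[fog→φ1] = [T, T, T, T]
r1 m[fog→φ2] = [T, T, T, T]
r1 m[fog→φ4] = [T, T, T, T]
r1 m[fog→φ5] = [T, T, T, T]
r1 m[snow→φ3] = [T, T, T, T]
r1 m[snow→φ6] = [T, T, T, T]
r2 m[φ0→wet] = [T, T, T, T]
r2 m[φ0→sun] = [T, T, T, T]
r2 m[φ1→wet] = [T, T, T, T]
r2 m[φ1→fog] = [T, T, T, T]
r2 m[φ2→slip] = [T, T, T, T]
r2 m[φ2→fog] = [T, T, T, T]
r2 m[φ3→slip] = [T, T, T, T]
r2 m[φ3→snow] = [T, T, T, T]
r2 m[φ4→sprk] = [T, T, T, T]
r2 m[φ4→fog] = [T, T, F, T]
r2 m[φ5→wet] = [T, F, T, T]
r2 m[φ5→fog] = [T, T, T, T]
r2 m[φ6→wet] = [T, F, T, T]
r2 m[φ6→snow] = [T, T, T, T]
r2 m[φ7→slip] = [T, T, T, T]
r2 m[φ7→sun] = [T, T, T, T]
r2 m[wet→φ0] = [T, F, T, T]
r2 m[wet→φ1] = [T, F, T, T]
r2 m[wet→φ5] = [T, F, T, T]
r2 m[wet→φ6] = [T, F, T, T]
r2 m[slip→φ2] = [T, T, T, T]
r2 m[slip→φ3] = [T, T, T, T]
r2 m[slip→φ7] = [T, T, T, T]
r2 m[sprk→φ4] = [T, T, T, T]
r2 m[sun→φ0] = [T, T, T, T]
r2 m[sun→φ7] = [T, T, T, T]
r2 m[fog→φ1] = [T, T, F, T]
r2 m[fog→φ2] = [T, T, F, T]
r2 m[fog→φ4] = [T, T, T, T]
r2 m[fog→φ5] = [T, T, F, T]
r2 m[snow→φ3] = [T, T, T, T]
r2 m[snow→φ6] = [T, T, T, T]
r3 m[φ0→wet] = [T, T, T, T]
r3 m[φ0→sun] = [T, T, T, T]
r3 m[φ1→wet] = [T, T, T, T]
r3 m[φ1→fog] = [T, T, T, T]
r3 m[φ2→slip] = [T, T, T, T]
r3 m[φ2→fog] = [T, T, T, T]
r3 m[φ3→slip] = [T, T, T, T]
r3 m[φ3→snow] = [T, T, T, T]
r3 m[φ4→sprk] = [T, T, T, T]
r3 m[φ4→fog] = [T, T, F, T]
r3 m[φ5→wet] = [T, F, T, T]
r3 m[φ5→fog] = [T, T, T, T]
r3 m[φ6→wet] = [T, F, T, T]
r3 m[φ6→snow] = [T, T, T, T]
r3 m[φ7→slip] = [T, T, T, T]
r3 m[φ7→sun] = [T, T, T, T]
r3 m[wet→φ0] = [T, F, T, T]
r3 m[wet→φ1] = [T, F, T, T]
r3 m[wet→φ5] = [T, F, T, T]
r3 m[wet→φ6] = [T, F, T, T]
r3 m[slip→φ2] = [T, T, T, T]
r3 m[slip→φ3] = [T, T, T, T]
r3 m[slip→φ7] = [T, T, T, T]
r3 m[sprk→φ4] = [T, T, T, T]
r3 m[sun→φ0] = [T, T, T, T]
r3 m[sun→φ7] = [T, T, T, T]
r3 m[fog→φ1] = [T, T, F, T]
r3 m[fog→φ2] = [T, T, F, T]
r3 m[fog→φ4] = [T, T, T, T]
r3 m[fog→φ5] = [T, T, F, T]
r3 m[snow→φ3] = [T, T, T, T]
r3 m[snow→φ6] = [T, T, T, T]
fixed point reached at round 3
messages reach a fixed point at round 3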